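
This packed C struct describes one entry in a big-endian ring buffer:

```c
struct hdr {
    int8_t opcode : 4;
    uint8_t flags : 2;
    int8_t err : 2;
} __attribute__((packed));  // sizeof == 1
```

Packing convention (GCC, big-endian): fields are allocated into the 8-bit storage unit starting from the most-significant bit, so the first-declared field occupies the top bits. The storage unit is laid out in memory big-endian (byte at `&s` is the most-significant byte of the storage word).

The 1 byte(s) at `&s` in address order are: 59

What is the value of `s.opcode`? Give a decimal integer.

[0]=0x59 (big-endian) → word 0x59
opcode:4 @ bit 4 → (0x59>>4)&0xf = 0x5  ←
flags:2 @ bit 2 → (0x59>>2)&0x3 = 0x2
err:2 @ bit 0 → (0x59>>0)&0x3 = 0x1
opcode signed 4b, MSB=0: value = 5

5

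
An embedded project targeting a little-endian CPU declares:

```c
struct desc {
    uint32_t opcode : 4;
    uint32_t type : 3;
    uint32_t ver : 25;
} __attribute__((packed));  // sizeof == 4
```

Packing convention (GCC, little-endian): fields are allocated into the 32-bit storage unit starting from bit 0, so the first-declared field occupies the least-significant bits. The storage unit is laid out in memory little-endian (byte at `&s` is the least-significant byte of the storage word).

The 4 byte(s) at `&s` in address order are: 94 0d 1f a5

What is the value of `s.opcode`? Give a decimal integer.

4

[0]=0x94 [1]=0x0d [2]=0x1f [3]=0xa5 (little-endian) → word 0xa51f0d94
opcode:4 @ bit 0 → (0xa51f0d94>>0)&0xf = 0x4  ←
type:3 @ bit 4 → (0xa51f0d94>>4)&0x7 = 0x1
ver:25 @ bit 7 → (0xa51f0d94>>7)&0x1ffffff = 0x14a3e1b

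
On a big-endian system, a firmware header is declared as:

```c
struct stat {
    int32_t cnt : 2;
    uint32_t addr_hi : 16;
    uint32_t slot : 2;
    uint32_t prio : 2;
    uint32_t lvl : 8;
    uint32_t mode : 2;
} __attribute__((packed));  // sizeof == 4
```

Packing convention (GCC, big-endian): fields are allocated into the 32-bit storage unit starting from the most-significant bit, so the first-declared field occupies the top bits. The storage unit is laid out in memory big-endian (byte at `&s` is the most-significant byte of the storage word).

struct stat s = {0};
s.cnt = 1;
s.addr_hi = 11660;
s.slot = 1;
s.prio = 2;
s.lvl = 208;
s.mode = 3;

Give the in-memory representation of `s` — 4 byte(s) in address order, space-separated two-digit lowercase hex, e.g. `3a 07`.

4b 63 1b 43

cnt:2 = 1 → 0x1 << 30 → word 0x40000000
addr_hi:16 = 11660 → 0x2d8c << 14 → word 0x4b630000
slot:2 = 1 → 0x1 << 12 → word 0x4b631000
prio:2 = 2 → 0x2 << 10 → word 0x4b631800
lvl:8 = 208 → 0xd0 << 2 → word 0x4b631b40
mode:2 = 3 → 0x3 << 0 → word 0x4b631b43
word = 0x4b631b43 → big-endian bytes:
  [0]=0x4b  [1]=0x63  [2]=0x1b  [3]=0x43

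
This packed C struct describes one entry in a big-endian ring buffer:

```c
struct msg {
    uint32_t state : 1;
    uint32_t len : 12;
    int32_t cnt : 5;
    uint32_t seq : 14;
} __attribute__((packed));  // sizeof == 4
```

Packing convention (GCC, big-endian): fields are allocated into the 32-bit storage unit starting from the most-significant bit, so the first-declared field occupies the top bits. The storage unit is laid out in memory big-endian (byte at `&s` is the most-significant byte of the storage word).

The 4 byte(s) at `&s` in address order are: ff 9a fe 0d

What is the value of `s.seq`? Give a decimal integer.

[0]=0xff [1]=0x9a [2]=0xfe [3]=0x0d (big-endian) → word 0xff9afe0d
state:1 @ bit 31 → (0xff9afe0d>>31)&0x1 = 0x1
len:12 @ bit 19 → (0xff9afe0d>>19)&0xfff = 0xff3
cnt:5 @ bit 14 → (0xff9afe0d>>14)&0x1f = 0xb
seq:14 @ bit 0 → (0xff9afe0d>>0)&0x3fff = 0x3e0d  ←

15885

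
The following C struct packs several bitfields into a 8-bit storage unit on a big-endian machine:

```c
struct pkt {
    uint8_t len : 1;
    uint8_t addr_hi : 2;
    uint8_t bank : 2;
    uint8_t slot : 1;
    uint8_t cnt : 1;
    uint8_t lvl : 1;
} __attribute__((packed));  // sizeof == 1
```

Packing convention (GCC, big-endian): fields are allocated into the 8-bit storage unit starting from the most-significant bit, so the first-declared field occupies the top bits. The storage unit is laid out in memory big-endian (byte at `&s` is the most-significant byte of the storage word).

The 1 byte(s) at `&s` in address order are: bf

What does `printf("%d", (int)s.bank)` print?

3

[0]=0xbf (big-endian) → word 0xbf
len:1 @ bit 7 → (0xbf>>7)&0x1 = 0x1
addr_hi:2 @ bit 5 → (0xbf>>5)&0x3 = 0x1
bank:2 @ bit 3 → (0xbf>>3)&0x3 = 0x3  ←
slot:1 @ bit 2 → (0xbf>>2)&0x1 = 0x1
cnt:1 @ bit 1 → (0xbf>>1)&0x1 = 0x1
lvl:1 @ bit 0 → (0xbf>>0)&0x1 = 0x1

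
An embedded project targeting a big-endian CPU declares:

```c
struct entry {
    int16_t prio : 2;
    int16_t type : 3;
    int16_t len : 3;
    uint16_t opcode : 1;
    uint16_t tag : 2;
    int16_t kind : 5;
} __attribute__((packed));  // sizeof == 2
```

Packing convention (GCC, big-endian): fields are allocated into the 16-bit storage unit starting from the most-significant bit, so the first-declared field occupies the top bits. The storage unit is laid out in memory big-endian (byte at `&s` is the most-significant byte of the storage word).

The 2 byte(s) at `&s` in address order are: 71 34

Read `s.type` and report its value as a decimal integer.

-2

[0]=0x71 [1]=0x34 (big-endian) → word 0x7134
prio:2 @ bit 14 → (0x7134>>14)&0x3 = 0x1
type:3 @ bit 11 → (0x7134>>11)&0x7 = 0x6  ←
len:3 @ bit 8 → (0x7134>>8)&0x7 = 0x1
opcode:1 @ bit 7 → (0x7134>>7)&0x1 = 0x0
tag:2 @ bit 5 → (0x7134>>5)&0x3 = 0x1
kind:5 @ bit 0 → (0x7134>>0)&0x1f = 0x14
type signed 3b, MSB=1: 6 - 8 = -2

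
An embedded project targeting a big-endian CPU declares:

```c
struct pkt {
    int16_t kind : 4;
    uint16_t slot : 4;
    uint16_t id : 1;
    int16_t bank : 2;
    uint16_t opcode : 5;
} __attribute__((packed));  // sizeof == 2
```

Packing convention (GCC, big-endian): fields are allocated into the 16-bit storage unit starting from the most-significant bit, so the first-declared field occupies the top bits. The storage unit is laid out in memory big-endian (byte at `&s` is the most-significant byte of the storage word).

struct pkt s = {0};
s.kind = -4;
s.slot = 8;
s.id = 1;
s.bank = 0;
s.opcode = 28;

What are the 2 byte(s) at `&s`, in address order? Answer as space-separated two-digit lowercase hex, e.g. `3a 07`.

kind (4b) val=-4 bits=0xc at bit 12: 0xc000
slot (4b) val=8 bits=0x8 at bit 8: 0xc800
id (1b) val=1 bits=0x1 at bit 7: 0xc880
bank (2b) val=0 bits=0x0 at bit 5: 0xc880
opcode (5b) val=28 bits=0x1c at bit 0: 0xc89c
word = 0xc89c → big-endian bytes:
  [0]=0xc8  [1]=0x9c

c8 9c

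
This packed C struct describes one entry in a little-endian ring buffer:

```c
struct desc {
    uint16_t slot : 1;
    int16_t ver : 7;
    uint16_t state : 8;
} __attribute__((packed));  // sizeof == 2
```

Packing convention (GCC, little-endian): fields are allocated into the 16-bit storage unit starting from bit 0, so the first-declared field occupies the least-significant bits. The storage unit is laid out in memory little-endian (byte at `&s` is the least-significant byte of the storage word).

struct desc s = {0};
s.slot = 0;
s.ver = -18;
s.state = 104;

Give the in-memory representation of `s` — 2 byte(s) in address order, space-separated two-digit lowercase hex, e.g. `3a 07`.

slot:1 = 0 → 0x0 << 0 → word 0x0000
ver:7 = -18 → 0x6e << 1 → word 0x00dc
state:8 = 104 → 0x68 << 8 → word 0x68dc
word = 0x68dc → little-endian bytes:
  [0]=0xdc  [1]=0x68

dc 68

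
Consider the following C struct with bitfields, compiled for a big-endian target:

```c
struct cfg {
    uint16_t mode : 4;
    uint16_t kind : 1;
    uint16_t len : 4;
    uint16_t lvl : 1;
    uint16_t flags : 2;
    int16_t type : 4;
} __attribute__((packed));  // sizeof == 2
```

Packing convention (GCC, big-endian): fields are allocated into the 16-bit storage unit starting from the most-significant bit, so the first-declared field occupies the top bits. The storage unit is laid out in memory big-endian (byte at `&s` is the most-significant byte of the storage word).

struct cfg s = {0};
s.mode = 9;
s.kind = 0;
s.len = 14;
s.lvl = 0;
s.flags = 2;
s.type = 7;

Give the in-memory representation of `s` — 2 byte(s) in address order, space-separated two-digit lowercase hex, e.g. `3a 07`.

mode:4 = 9 → 0x9 << 12 → word 0x9000
kind:1 = 0 → 0x0 << 11 → word 0x9000
len:4 = 14 → 0xe << 7 → word 0x9700
lvl:1 = 0 → 0x0 << 6 → word 0x9700
flags:2 = 2 → 0x2 << 4 → word 0x9720
type:4 = 7 → 0x7 << 0 → word 0x9727
word = 0x9727 → big-endian bytes:
  [0]=0x97  [1]=0x27

97 27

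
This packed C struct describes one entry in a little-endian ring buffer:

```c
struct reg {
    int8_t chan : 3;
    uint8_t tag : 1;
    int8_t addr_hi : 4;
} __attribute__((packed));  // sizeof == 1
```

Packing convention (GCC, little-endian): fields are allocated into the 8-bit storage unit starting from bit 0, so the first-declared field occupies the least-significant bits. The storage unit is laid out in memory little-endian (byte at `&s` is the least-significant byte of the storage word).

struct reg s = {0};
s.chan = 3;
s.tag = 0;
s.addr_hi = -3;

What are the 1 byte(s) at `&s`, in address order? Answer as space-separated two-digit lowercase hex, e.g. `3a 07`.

d3

[0+:3] chan=3 & 0x7 = 0x3; word=0x03
[3+:1] tag=0 & 0x1 = 0x0; word=0x03
[4+:4] addr_hi=-3 & 0xf = 0xd; word=0xd3
word = 0xd3 → little-endian bytes:
  [0]=0xd3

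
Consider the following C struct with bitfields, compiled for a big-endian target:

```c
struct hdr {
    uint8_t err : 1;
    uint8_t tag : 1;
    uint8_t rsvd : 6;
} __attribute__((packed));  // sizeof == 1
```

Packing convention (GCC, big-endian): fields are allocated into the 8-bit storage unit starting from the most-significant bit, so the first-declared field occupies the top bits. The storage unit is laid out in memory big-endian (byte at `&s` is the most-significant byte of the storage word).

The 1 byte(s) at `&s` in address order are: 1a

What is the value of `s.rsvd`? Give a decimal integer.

[0]=0x1a (big-endian) → word 0x1a
err [7+:1] = (word>>7) & 0x1 = 0
tag [6+:1] = (word>>6) & 0x1 = 0
rsvd [0+:6] = (word>>0) & 0x3f = 26  ←

26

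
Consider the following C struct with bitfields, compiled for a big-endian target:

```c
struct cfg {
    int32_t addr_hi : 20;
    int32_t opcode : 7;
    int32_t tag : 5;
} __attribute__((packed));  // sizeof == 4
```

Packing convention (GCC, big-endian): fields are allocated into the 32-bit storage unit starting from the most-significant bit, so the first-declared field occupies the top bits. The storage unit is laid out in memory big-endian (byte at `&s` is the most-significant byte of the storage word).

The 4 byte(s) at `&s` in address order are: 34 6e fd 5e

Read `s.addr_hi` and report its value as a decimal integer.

214767

[0]=0x34 [1]=0x6e [2]=0xfd [3]=0x5e (big-endian) → word 0x346efd5e
addr_hi [12+:20] = (word>>12) & 0xfffff = 214767  ←
opcode [5+:7] = (word>>5) & 0x7f = 106
tag [0+:5] = (word>>0) & 0x1f = 30
addr_hi signed 20b, MSB=0: value = 214767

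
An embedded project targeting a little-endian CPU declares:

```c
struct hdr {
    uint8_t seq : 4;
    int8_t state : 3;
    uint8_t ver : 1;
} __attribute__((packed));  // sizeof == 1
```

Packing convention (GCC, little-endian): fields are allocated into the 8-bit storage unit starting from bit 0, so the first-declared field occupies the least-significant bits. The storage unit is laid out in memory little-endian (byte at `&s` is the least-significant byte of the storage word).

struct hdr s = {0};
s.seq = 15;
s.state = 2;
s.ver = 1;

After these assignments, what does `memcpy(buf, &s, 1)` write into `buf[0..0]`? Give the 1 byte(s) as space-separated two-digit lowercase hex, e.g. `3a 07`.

seq:4 = 15 → 0xf << 0 → word 0x0f
state:3 = 2 → 0x2 << 4 → word 0x2f
ver:1 = 1 → 0x1 << 7 → word 0xaf
word = 0xaf → little-endian bytes:
  [0]=0xaf

af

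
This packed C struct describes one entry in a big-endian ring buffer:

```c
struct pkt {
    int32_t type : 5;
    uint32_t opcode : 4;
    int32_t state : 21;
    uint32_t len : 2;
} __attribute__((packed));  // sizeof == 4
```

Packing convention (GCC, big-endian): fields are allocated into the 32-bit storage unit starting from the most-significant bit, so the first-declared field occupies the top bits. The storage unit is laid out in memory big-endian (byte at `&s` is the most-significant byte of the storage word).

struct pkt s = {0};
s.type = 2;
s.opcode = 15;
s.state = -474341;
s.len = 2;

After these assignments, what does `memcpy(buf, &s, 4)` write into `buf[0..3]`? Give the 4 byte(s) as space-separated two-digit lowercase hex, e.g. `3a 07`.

17 e3 0c 6e

type (5b) val=2 bits=0x2 at bit 27: 0x10000000
opcode (4b) val=15 bits=0xf at bit 23: 0x17800000
state (21b) val=-474341 bits=0x18c31b at bit 2: 0x17e30c6c
len (2b) val=2 bits=0x2 at bit 0: 0x17e30c6e
word = 0x17e30c6e → big-endian bytes:
  [0]=0x17  [1]=0xe3  [2]=0x0c  [3]=0x6e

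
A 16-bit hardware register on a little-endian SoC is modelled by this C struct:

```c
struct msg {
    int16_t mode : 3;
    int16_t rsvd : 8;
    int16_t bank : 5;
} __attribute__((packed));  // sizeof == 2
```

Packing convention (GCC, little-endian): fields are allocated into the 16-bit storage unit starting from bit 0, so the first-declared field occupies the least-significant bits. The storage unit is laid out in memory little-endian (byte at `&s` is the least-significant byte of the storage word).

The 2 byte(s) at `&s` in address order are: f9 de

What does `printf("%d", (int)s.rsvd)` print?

[0]=0xf9 [1]=0xde (little-endian) → word 0xdef9
mode:3 @ bit 0 → (0xdef9>>0)&0x7 = 0x1
rsvd:8 @ bit 3 → (0xdef9>>3)&0xff = 0xdf  ←
bank:5 @ bit 11 → (0xdef9>>11)&0x1f = 0x1b
rsvd signed 8b, MSB=1: 223 - 256 = -33

-33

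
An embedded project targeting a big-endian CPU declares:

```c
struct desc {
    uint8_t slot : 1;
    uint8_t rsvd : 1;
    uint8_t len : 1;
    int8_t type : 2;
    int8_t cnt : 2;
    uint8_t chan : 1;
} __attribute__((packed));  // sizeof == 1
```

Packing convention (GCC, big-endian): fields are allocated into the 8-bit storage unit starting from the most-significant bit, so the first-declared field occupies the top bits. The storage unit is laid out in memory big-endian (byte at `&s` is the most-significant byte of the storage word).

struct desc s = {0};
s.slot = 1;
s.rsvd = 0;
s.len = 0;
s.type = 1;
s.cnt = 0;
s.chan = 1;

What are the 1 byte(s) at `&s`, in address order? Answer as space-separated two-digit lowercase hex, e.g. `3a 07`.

89

slot (1b) val=1 bits=0x1 at bit 7: 0x80
rsvd (1b) val=0 bits=0x0 at bit 6: 0x80
len (1b) val=0 bits=0x0 at bit 5: 0x80
type (2b) val=1 bits=0x1 at bit 3: 0x88
cnt (2b) val=0 bits=0x0 at bit 1: 0x88
chan (1b) val=1 bits=0x1 at bit 0: 0x89
word = 0x89 → big-endian bytes:
  [0]=0x89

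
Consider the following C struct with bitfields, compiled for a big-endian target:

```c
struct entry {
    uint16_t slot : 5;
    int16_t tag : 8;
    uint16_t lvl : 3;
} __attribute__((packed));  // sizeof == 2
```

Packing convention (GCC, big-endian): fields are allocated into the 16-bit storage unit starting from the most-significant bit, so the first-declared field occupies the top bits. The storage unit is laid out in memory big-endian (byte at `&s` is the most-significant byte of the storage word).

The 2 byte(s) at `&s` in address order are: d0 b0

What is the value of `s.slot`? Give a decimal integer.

26

[0]=0xd0 [1]=0xb0 (big-endian) → word 0xd0b0
slot [11+:5] = (word>>11) & 0x1f = 26  ←
tag [3+:8] = (word>>3) & 0xff = 22
lvl [0+:3] = (word>>0) & 0x7 = 0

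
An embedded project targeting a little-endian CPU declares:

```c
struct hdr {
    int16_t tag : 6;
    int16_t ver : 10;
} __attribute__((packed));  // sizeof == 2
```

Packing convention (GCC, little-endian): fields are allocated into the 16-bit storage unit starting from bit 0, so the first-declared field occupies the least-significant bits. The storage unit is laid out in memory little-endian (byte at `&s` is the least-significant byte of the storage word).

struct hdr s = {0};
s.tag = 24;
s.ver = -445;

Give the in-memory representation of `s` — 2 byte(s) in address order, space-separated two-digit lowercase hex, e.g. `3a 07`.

d8 90

tag:6 = 24 → 0x18 << 0 → word 0x0018
ver:10 = -445 → 0x243 << 6 → word 0x90d8
word = 0x90d8 → little-endian bytes:
  [0]=0xd8  [1]=0x90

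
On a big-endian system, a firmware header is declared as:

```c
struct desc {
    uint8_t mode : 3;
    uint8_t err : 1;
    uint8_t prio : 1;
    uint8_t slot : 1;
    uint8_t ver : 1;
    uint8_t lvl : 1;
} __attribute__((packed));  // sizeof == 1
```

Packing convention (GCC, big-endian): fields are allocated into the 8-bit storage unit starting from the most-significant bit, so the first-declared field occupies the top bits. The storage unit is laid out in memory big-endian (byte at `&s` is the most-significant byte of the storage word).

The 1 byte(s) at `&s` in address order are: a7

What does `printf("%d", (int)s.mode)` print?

5

[0]=0xa7 (big-endian) → word 0xa7
mode:3 @ bit 5 → (0xa7>>5)&0x7 = 0x5  ←
err:1 @ bit 4 → (0xa7>>4)&0x1 = 0x0
prio:1 @ bit 3 → (0xa7>>3)&0x1 = 0x0
slot:1 @ bit 2 → (0xa7>>2)&0x1 = 0x1
ver:1 @ bit 1 → (0xa7>>1)&0x1 = 0x1
lvl:1 @ bit 0 → (0xa7>>0)&0x1 = 0x1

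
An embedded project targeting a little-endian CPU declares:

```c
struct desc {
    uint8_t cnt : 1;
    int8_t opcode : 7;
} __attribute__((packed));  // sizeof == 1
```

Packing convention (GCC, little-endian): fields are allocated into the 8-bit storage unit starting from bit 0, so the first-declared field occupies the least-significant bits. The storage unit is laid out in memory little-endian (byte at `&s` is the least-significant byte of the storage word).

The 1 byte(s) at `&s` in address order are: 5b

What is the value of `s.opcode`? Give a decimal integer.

[0]=0x5b (little-endian) → word 0x5b
cnt:1 @ bit 0 → (0x5b>>0)&0x1 = 0x1
opcode:7 @ bit 1 → (0x5b>>1)&0x7f = 0x2d  ←
opcode signed 7b, MSB=0: value = 45

45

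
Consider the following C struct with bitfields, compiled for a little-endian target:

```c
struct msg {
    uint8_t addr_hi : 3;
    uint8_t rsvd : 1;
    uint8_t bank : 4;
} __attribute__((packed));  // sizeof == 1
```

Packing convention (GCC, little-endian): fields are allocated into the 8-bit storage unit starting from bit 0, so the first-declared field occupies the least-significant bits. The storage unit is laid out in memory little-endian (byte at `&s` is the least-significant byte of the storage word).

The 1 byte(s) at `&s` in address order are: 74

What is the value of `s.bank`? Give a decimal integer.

[0]=0x74 (little-endian) → word 0x74
addr_hi:3 @ bit 0 → (0x74>>0)&0x7 = 0x4
rsvd:1 @ bit 3 → (0x74>>3)&0x1 = 0x0
bank:4 @ bit 4 → (0x74>>4)&0xf = 0x7  ←

7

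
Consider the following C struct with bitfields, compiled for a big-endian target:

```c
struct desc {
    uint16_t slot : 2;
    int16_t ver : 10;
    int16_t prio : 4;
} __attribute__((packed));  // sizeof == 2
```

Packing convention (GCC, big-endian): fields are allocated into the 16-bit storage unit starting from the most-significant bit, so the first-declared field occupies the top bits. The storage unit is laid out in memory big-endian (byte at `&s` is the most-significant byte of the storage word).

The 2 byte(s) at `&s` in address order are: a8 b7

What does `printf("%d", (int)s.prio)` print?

[0]=0xa8 [1]=0xb7 (big-endian) → word 0xa8b7
slot:2 @ bit 14 → (0xa8b7>>14)&0x3 = 0x2
ver:10 @ bit 4 → (0xa8b7>>4)&0x3ff = 0x28b
prio:4 @ bit 0 → (0xa8b7>>0)&0xf = 0x7  ←
prio signed 4b, MSB=0: value = 7

7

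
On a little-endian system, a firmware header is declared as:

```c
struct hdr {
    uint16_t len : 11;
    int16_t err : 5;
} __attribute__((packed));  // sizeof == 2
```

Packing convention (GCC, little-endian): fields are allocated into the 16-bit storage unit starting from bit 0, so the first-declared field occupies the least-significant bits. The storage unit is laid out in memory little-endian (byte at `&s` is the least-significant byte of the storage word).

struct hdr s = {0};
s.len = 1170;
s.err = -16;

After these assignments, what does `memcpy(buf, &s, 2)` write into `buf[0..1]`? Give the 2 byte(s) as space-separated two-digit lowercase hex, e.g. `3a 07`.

len (11b) val=1170 bits=0x492 at bit 0: 0x0492
err (5b) val=-16 bits=0x10 at bit 11: 0x8492
word = 0x8492 → little-endian bytes:
  [0]=0x92  [1]=0x84

92 84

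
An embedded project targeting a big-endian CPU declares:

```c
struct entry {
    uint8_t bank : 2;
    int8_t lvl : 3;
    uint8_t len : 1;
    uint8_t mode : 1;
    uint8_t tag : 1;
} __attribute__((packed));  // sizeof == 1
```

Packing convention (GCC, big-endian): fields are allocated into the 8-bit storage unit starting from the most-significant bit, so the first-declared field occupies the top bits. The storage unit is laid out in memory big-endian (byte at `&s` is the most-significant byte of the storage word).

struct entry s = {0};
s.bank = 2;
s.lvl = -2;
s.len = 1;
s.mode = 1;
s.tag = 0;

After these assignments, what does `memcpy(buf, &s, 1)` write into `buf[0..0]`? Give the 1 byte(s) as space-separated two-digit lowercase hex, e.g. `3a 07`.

bank:2 = 2 → 0x2 << 6 → word 0x80
lvl:3 = -2 → 0x6 << 3 → word 0xb0
len:1 = 1 → 0x1 << 2 → word 0xb4
mode:1 = 1 → 0x1 << 1 → word 0xb6
tag:1 = 0 → 0x0 << 0 → word 0xb6
word = 0xb6 → big-endian bytes:
  [0]=0xb6

b6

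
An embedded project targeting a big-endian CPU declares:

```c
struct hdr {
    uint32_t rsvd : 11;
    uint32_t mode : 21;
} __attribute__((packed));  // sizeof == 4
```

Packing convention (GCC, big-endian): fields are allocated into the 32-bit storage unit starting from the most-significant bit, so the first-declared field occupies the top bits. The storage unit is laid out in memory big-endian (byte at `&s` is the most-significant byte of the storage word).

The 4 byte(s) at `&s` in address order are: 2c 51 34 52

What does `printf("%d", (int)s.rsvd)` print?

[0]=0x2c [1]=0x51 [2]=0x34 [3]=0x52 (big-endian) → word 0x2c513452
rsvd [21+:11] = (word>>21) & 0x7ff = 354  ←
mode [0+:21] = (word>>0) & 0x1fffff = 1127506

354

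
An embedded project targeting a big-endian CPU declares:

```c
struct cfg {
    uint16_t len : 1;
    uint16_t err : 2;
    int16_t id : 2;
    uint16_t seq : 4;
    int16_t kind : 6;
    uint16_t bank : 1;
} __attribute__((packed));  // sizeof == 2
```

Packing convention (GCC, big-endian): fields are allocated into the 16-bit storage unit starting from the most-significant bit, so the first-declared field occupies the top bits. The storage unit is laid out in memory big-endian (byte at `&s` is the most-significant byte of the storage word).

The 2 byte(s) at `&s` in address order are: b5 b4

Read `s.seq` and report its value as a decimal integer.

11

[0]=0xb5 [1]=0xb4 (big-endian) → word 0xb5b4
len [15+:1] = (word>>15) & 0x1 = 1
err [13+:2] = (word>>13) & 0x3 = 1
id [11+:2] = (word>>11) & 0x3 = 2
seq [7+:4] = (word>>7) & 0xf = 11  ←
kind [1+:6] = (word>>1) & 0x3f = 26
bank [0+:1] = (word>>0) & 0x1 = 0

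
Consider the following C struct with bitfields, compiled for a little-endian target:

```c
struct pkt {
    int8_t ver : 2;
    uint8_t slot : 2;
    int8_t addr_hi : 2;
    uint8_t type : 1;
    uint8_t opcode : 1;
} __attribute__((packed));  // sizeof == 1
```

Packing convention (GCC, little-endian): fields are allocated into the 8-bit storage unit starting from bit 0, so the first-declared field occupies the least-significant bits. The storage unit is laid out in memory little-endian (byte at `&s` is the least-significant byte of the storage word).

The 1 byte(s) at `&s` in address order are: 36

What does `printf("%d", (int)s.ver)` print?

-2

[0]=0x36 (little-endian) → word 0x36
ver [0+:2] = (word>>0) & 0x3 = 2  ←
slot [2+:2] = (word>>2) & 0x3 = 1
addr_hi [4+:2] = (word>>4) & 0x3 = 3
type [6+:1] = (word>>6) & 0x1 = 0
opcode [7+:1] = (word>>7) & 0x1 = 0
ver signed 2b, MSB=1: 2 - 4 = -2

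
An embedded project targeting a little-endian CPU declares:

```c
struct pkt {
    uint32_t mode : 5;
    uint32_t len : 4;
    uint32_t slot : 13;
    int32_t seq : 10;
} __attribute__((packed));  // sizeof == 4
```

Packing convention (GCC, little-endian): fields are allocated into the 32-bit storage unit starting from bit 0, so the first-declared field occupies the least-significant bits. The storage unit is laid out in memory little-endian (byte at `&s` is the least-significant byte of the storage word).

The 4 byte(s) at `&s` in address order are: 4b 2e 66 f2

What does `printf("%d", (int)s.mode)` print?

[0]=0x4b [1]=0x2e [2]=0x66 [3]=0xf2 (little-endian) → word 0xf2662e4b
mode:5 @ bit 0 → (0xf2662e4b>>0)&0x1f = 0xb  ←
len:4 @ bit 5 → (0xf2662e4b>>5)&0xf = 0x2
slot:13 @ bit 9 → (0xf2662e4b>>9)&0x1fff = 0x1317
seq:10 @ bit 22 → (0xf2662e4b>>22)&0x3ff = 0x3c9

11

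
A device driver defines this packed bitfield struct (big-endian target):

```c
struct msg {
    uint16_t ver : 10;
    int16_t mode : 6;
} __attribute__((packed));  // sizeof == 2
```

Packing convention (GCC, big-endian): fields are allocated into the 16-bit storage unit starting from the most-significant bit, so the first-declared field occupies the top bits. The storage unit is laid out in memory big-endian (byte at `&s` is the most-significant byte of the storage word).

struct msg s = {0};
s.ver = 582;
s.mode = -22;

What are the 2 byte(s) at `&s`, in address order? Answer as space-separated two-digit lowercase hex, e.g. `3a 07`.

91 aa

ver (10b) val=582 bits=0x246 at bit 6: 0x9180
mode (6b) val=-22 bits=0x2a at bit 0: 0x91aa
word = 0x91aa → big-endian bytes:
  [0]=0x91  [1]=0xaa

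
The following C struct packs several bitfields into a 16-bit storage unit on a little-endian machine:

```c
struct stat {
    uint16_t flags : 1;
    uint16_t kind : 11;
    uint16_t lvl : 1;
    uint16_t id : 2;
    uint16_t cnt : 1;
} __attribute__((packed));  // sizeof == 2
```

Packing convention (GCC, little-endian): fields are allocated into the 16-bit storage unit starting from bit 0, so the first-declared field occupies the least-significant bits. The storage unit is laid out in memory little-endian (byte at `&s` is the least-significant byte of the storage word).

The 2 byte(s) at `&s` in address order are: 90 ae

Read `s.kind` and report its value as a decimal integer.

[0]=0x90 [1]=0xae (little-endian) → word 0xae90
flags:1 @ bit 0 → (0xae90>>0)&0x1 = 0x0
kind:11 @ bit 1 → (0xae90>>1)&0x7ff = 0x748  ←
lvl:1 @ bit 12 → (0xae90>>12)&0x1 = 0x0
id:2 @ bit 13 → (0xae90>>13)&0x3 = 0x1
cnt:1 @ bit 15 → (0xae90>>15)&0x1 = 0x1

1864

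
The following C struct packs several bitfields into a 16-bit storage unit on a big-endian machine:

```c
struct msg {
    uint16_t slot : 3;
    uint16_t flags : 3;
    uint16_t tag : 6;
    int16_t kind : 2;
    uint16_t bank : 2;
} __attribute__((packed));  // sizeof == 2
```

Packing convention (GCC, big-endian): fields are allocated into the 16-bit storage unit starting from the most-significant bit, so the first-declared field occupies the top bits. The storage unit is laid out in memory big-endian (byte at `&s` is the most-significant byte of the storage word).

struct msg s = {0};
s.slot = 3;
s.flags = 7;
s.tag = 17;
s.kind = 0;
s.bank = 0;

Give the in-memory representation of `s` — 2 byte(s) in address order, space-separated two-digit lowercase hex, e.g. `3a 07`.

slot:3 = 3 → 0x3 << 13 → word 0x6000
flags:3 = 7 → 0x7 << 10 → word 0x7c00
tag:6 = 17 → 0x11 << 4 → word 0x7d10
kind:2 = 0 → 0x0 << 2 → word 0x7d10
bank:2 = 0 → 0x0 << 0 → word 0x7d10
word = 0x7d10 → big-endian bytes:
  [0]=0x7d  [1]=0x10

7d 10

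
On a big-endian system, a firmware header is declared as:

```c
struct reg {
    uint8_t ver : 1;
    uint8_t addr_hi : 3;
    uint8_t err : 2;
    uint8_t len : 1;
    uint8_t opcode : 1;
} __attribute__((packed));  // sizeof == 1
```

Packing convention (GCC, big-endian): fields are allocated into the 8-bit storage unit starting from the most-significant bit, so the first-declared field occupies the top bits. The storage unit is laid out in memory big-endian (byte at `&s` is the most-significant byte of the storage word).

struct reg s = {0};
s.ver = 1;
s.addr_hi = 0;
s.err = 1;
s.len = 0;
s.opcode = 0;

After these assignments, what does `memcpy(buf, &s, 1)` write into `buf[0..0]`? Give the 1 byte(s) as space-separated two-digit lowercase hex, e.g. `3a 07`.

84

ver (1b) val=1 bits=0x1 at bit 7: 0x80
addr_hi (3b) val=0 bits=0x0 at bit 4: 0x80
err (2b) val=1 bits=0x1 at bit 2: 0x84
len (1b) val=0 bits=0x0 at bit 1: 0x84
opcode (1b) val=0 bits=0x0 at bit 0: 0x84
word = 0x84 → big-endian bytes:
  [0]=0x84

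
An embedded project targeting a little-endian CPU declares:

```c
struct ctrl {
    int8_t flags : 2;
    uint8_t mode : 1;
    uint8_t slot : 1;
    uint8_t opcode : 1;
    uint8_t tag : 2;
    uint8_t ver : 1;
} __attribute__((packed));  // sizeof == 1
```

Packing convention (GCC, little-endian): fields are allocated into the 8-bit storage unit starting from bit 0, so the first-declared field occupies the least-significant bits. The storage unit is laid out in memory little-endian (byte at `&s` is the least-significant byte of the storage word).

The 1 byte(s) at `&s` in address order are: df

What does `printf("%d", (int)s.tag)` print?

2

[0]=0xdf (little-endian) → word 0xdf
flags [0+:2] = (word>>0) & 0x3 = 3
mode [2+:1] = (word>>2) & 0x1 = 1
slot [3+:1] = (word>>3) & 0x1 = 1
opcode [4+:1] = (word>>4) & 0x1 = 1
tag [5+:2] = (word>>5) & 0x3 = 2  ←
ver [7+:1] = (word>>7) & 0x1 = 1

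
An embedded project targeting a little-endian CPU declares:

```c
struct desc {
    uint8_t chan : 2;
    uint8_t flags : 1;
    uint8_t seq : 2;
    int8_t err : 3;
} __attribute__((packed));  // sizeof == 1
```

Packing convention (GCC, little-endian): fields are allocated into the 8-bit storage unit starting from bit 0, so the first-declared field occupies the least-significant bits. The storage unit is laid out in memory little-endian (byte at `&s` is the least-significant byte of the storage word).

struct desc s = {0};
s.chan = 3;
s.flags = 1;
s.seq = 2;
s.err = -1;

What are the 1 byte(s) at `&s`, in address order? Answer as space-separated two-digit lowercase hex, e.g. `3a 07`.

f7

chan (2b) val=3 bits=0x3 at bit 0: 0x03
flags (1b) val=1 bits=0x1 at bit 2: 0x07
seq (2b) val=2 bits=0x2 at bit 3: 0x17
err (3b) val=-1 bits=0x7 at bit 5: 0xf7
word = 0xf7 → little-endian bytes:
  [0]=0xf7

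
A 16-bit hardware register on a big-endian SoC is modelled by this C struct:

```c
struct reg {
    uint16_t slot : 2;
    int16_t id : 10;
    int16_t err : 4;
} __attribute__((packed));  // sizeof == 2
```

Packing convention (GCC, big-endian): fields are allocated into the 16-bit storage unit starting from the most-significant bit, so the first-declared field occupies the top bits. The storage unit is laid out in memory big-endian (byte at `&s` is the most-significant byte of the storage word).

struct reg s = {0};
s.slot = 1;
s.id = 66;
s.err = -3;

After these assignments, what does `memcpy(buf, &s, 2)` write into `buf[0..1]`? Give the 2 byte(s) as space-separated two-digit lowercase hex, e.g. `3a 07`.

slot:2 = 1 → 0x1 << 14 → word 0x4000
id:10 = 66 → 0x42 << 4 → word 0x4420
err:4 = -3 → 0xd << 0 → word 0x442d
word = 0x442d → big-endian bytes:
  [0]=0x44  [1]=0x2d

44 2d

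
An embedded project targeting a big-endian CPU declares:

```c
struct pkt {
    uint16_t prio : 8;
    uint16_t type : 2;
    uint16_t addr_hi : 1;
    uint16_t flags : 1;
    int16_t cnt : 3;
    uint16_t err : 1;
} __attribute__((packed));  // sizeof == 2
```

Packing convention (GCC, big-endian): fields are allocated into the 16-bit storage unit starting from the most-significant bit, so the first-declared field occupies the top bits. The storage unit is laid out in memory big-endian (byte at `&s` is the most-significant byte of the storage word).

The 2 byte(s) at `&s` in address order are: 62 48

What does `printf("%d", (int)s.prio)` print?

[0]=0x62 [1]=0x48 (big-endian) → word 0x6248
prio:8 @ bit 8 → (0x6248>>8)&0xff = 0x62  ←
type:2 @ bit 6 → (0x6248>>6)&0x3 = 0x1
addr_hi:1 @ bit 5 → (0x6248>>5)&0x1 = 0x0
flags:1 @ bit 4 → (0x6248>>4)&0x1 = 0x0
cnt:3 @ bit 1 → (0x6248>>1)&0x7 = 0x4
err:1 @ bit 0 → (0x6248>>0)&0x1 = 0x0

98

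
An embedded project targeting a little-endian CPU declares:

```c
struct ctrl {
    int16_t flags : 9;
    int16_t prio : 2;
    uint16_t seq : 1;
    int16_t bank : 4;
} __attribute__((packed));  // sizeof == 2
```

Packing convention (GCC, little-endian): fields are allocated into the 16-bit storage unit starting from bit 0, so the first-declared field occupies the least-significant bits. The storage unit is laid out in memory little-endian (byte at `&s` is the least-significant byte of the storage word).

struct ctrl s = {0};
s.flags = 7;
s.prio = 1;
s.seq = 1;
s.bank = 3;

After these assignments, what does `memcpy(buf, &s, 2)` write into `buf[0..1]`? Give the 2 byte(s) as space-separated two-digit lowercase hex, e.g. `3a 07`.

flags:9 = 7 → 0x7 << 0 → word 0x0007
prio:2 = 1 → 0x1 << 9 → word 0x0207
seq:1 = 1 → 0x1 << 11 → word 0x0a07
bank:4 = 3 → 0x3 << 12 → word 0x3a07
word = 0x3a07 → little-endian bytes:
  [0]=0x07  [1]=0x3a

07 3a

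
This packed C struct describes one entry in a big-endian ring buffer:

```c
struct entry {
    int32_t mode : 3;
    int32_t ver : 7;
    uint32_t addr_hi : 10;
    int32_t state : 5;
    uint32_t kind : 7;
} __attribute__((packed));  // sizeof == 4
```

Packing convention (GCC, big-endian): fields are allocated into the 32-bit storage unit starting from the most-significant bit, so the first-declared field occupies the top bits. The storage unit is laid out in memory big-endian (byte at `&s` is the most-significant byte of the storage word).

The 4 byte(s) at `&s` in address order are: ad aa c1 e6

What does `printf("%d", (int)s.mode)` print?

-3

[0]=0xad [1]=0xaa [2]=0xc1 [3]=0xe6 (big-endian) → word 0xadaac1e6
mode:3 @ bit 29 → (0xadaac1e6>>29)&0x7 = 0x5  ←
ver:7 @ bit 22 → (0xadaac1e6>>22)&0x7f = 0x36
addr_hi:10 @ bit 12 → (0xadaac1e6>>12)&0x3ff = 0x2ac
state:5 @ bit 7 → (0xadaac1e6>>7)&0x1f = 0x3
kind:7 @ bit 0 → (0xadaac1e6>>0)&0x7f = 0x66
mode signed 3b, MSB=1: 5 - 8 = -3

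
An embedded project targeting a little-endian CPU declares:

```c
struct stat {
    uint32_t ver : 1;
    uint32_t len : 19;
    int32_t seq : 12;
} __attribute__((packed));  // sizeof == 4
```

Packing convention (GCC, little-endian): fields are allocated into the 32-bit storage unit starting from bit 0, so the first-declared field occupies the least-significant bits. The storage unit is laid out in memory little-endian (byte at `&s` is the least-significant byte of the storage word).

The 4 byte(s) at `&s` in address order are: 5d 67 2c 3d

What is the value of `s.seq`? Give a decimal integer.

[0]=0x5d [1]=0x67 [2]=0x2c [3]=0x3d (little-endian) → word 0x3d2c675d
ver [0+:1] = (word>>0) & 0x1 = 1
len [1+:19] = (word>>1) & 0x7ffff = 406446
seq [20+:12] = (word>>20) & 0xfff = 978  ←
seq signed 12b, MSB=0: value = 978

978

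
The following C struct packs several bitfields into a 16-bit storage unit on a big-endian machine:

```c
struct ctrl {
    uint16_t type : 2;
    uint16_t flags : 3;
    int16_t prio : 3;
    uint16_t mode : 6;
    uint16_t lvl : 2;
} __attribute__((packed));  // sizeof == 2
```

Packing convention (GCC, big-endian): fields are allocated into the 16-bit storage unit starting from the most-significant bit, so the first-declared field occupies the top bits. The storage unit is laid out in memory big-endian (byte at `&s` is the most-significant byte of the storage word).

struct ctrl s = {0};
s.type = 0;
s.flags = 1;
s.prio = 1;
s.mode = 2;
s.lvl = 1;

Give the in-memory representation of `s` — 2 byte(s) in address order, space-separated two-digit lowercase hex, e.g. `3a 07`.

type (2b) val=0 bits=0x0 at bit 14: 0x0000
flags (3b) val=1 bits=0x1 at bit 11: 0x0800
prio (3b) val=1 bits=0x1 at bit 8: 0x0900
mode (6b) val=2 bits=0x2 at bit 2: 0x0908
lvl (2b) val=1 bits=0x1 at bit 0: 0x0909
word = 0x0909 → big-endian bytes:
  [0]=0x09  [1]=0x09

09 09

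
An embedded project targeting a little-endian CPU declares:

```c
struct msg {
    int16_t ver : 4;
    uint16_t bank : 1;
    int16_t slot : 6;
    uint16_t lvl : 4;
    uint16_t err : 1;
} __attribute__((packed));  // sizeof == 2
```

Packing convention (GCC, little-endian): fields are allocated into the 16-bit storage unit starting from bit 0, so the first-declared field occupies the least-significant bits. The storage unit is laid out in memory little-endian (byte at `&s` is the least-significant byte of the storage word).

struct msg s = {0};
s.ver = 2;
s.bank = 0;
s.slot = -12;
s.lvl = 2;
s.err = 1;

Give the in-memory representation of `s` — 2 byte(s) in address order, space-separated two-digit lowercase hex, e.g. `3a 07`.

82 96

ver:4 = 2 → 0x2 << 0 → word 0x0002
bank:1 = 0 → 0x0 << 4 → word 0x0002
slot:6 = -12 → 0x34 << 5 → word 0x0682
lvl:4 = 2 → 0x2 << 11 → word 0x1682
err:1 = 1 → 0x1 << 15 → word 0x9682
word = 0x9682 → little-endian bytes:
  [0]=0x82  [1]=0x96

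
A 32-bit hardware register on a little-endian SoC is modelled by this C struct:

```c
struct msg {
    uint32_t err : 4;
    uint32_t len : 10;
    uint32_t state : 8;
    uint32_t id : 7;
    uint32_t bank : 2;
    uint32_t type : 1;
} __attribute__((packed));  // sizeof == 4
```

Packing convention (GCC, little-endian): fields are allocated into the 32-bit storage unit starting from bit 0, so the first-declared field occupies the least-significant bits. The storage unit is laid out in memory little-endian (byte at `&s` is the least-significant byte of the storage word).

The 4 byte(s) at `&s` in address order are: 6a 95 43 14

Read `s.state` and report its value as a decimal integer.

[0]=0x6a [1]=0x95 [2]=0x43 [3]=0x14 (little-endian) → word 0x1443956a
err [0+:4] = (word>>0) & 0xf = 10
len [4+:10] = (word>>4) & 0x3ff = 342
state [14+:8] = (word>>14) & 0xff = 14  ←
id [22+:7] = (word>>22) & 0x7f = 81
bank [29+:2] = (word>>29) & 0x3 = 0
type [31+:1] = (word>>31) & 0x1 = 0

14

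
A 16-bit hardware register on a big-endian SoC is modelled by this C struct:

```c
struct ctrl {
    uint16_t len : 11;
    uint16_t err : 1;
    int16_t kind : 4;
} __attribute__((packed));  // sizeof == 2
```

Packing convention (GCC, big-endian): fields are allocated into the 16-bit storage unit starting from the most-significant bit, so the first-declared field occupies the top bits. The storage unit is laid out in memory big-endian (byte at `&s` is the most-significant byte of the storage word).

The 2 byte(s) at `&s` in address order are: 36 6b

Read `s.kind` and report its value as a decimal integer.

-5

[0]=0x36 [1]=0x6b (big-endian) → word 0x366b
len [5+:11] = (word>>5) & 0x7ff = 435
err [4+:1] = (word>>4) & 0x1 = 0
kind [0+:4] = (word>>0) & 0xf = 11  ←
kind signed 4b, MSB=1: 11 - 16 = -5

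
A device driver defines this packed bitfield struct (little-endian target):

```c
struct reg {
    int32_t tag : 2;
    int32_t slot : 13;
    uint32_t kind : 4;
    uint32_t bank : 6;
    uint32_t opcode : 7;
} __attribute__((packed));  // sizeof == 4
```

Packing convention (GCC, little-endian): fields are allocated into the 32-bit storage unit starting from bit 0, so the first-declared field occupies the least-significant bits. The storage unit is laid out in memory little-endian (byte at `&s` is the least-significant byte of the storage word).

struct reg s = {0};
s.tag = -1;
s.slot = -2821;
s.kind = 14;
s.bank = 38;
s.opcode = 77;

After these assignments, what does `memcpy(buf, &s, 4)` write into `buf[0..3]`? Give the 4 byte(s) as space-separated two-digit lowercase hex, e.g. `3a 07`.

ef 53 37 9b

tag:2 = -1 → 0x3 << 0 → word 0x00000003
slot:13 = -2821 → 0x14fb << 2 → word 0x000053ef
kind:4 = 14 → 0xe << 15 → word 0x000753ef
bank:6 = 38 → 0x26 << 19 → word 0x013753ef
opcode:7 = 77 → 0x4d << 25 → word 0x9b3753ef
word = 0x9b3753ef → little-endian bytes:
  [0]=0xef  [1]=0x53  [2]=0x37  [3]=0x9b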